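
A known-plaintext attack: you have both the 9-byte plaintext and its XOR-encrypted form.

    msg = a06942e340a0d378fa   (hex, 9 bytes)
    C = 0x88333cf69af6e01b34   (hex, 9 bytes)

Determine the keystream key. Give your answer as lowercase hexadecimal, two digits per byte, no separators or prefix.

285a7e15da563363ce

Since C = msg ⊕ key, XORing both sides with msg gives key = msg ⊕ C.
160 xor 136 =  40
105 xor  51 =  90
 66 xor  60 = 126
227 xor 246 =  21
 64 xor 154 = 218
160 xor 246 =  86
211 xor 224 =  51
120 xor  27 =  99
250 xor  52 = 206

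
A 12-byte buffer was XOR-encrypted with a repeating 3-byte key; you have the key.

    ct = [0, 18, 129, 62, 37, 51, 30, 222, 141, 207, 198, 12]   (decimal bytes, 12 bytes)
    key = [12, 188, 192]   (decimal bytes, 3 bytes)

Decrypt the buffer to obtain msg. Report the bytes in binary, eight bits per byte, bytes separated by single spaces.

00001100 10101110 01000001 00110010 10011001 11110011 00010010 01100010 01001101 11000011 01111010 11001100

The 3-byte key repeats, so the effective keystream is 0c bc c0 0c bc c0 0c bc c0 0c bc c0.
byte 0: 00 ⊕ 0c = 0c
byte 1: 12 ⊕ bc = ae
byte 2: 81 ⊕ c0 = 41
byte 3: 3e ⊕ 0c = 32
byte 4: 25 ⊕ bc = 99
byte 5: 33 ⊕ c0 = f3
byte 6: 1e ⊕ 0c = 12
byte 7: de ⊕ bc = 62
byte 8: 8d ⊕ c0 = 4d
byte 9: cf ⊕ 0c = c3
byte 10: c6 ⊕ bc = 7a
byte 11: 0c ⊕ c0 = cc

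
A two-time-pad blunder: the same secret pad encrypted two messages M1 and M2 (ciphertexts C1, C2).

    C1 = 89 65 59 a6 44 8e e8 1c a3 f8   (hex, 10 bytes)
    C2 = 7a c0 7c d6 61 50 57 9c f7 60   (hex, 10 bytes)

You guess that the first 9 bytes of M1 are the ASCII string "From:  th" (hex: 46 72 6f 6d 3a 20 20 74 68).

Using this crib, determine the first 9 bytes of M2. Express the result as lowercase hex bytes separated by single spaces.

b5 d7 4a 1d 1f fe 9f f4 3c

First, C1 ⊕ C2 = (M1 ⊕ K) ⊕ (M2 ⊕ K) = M1 ⊕ M2, so the key drops out. Then M2 = (M1 ⊕ M2) ⊕ M1 over the first 9 bytes.
byte 0: (89 XOR 7a) XOR 46 = f3 XOR 46 = b5
byte 1: (65 XOR c0) XOR 72 = a5 XOR 72 = d7
byte 2: (59 XOR 7c) XOR 6f = 25 XOR 6f = 4a
byte 3: (a6 XOR d6) XOR 6d = 70 XOR 6d = 1d
byte 4: (44 XOR 61) XOR 3a = 25 XOR 3a = 1f
byte 5: (8e XOR 50) XOR 20 = de XOR 20 = fe
byte 6: (e8 XOR 57) XOR 20 = bf XOR 20 = 9f
byte 7: (1c XOR 9c) XOR 74 = 80 XOR 74 = f4
byte 8: (a3 XOR f7) XOR 68 = 54 XOR 68 = 3c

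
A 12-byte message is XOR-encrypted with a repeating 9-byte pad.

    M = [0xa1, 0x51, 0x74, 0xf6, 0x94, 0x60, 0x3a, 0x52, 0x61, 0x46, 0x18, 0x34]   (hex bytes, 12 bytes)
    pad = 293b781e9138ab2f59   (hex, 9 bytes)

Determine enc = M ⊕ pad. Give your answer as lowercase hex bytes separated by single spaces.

The 9-byte key repeats, so the effective keystream is 29 3b 78 1e 91 38 ab 2f 59 29 3b 78.
byte 0: 10100001 XOR 00101001 = 10001000
byte 1: 01010001 XOR 00111011 = 01101010
byte 2: 01110100 XOR 01111000 = 00001100
byte 3: 11110110 XOR 00011110 = 11101000
byte 4: 10010100 XOR 10010001 = 00000101
byte 5: 01100000 XOR 00111000 = 01011000
byte 6: 00111010 XOR 10101011 = 10010001
byte 7: 01010010 XOR 00101111 = 01111101
byte 8: 01100001 XOR 01011001 = 00111000
byte 9: 01000110 XOR 00101001 = 01101111
byte 10: 00011000 XOR 00111011 = 00100011
byte 11: 00110100 XOR 01111000 = 01001100

88 6a 0c e8 05 58 91 7d 38 6f 23 4c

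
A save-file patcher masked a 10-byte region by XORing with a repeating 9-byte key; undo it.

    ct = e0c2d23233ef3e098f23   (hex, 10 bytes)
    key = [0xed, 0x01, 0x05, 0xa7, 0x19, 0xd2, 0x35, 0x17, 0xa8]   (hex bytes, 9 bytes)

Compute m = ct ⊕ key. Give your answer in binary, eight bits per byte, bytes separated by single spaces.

00001101 11000011 11010111 10010101 00101010 00111101 00001011 00011110 00100111 11001110

The 9-byte key repeats, so the effective keystream is ed 01 05 a7 19 d2 35 17 a8 ed.
byte 0: e0 XOR ed = 0d
byte 1: c2 XOR 01 = c3
byte 2: d2 XOR 05 = d7
byte 3: 32 XOR a7 = 95
byte 4: 33 XOR 19 = 2a
byte 5: ef XOR d2 = 3d
byte 6: 3e XOR 35 = 0b
byte 7: 09 XOR 17 = 1e
byte 8: 8f XOR a8 = 27
byte 9: 23 XOR ed = ce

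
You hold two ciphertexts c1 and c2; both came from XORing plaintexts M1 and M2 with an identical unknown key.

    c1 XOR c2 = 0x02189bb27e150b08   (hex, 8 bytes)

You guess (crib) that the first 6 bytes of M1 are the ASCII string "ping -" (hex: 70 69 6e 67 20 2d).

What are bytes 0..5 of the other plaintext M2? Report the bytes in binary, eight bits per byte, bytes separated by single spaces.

01110010 01110001 11110101 11010101 01011110 00111000

Since c1 ⊕ c2 = M1 ⊕ M2, XORing with the guessed M1 bytes yields the corresponding M2 bytes: M2 = (c1 ⊕ c2) ⊕ M1.
02 ^ 70 = 72
18 ^ 69 = 71
9b ^ 6e = f5
b2 ^ 67 = d5
7e ^ 20 = 5e
15 ^ 2d = 38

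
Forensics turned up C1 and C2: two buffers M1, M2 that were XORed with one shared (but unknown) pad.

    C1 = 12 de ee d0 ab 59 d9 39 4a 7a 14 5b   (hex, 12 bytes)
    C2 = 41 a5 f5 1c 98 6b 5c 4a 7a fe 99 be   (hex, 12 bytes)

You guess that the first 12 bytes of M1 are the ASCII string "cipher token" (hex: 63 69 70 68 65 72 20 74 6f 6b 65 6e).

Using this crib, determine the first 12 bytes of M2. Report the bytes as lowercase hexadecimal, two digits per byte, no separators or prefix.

30126ba45640a5075fefe88b

First, C1 ⊕ C2 = (M1 ⊕ K) ⊕ (M2 ⊕ K) = M1 ⊕ M2, so the key drops out. Then M2 = (M1 ⊕ M2) ⊕ M1 over the first 12 bytes.
byte 0: (12 ⊕ 41) ⊕ 63 = 53 ⊕ 63 = 30
byte 1: (de ⊕ a5) ⊕ 69 = 7b ⊕ 69 = 12
byte 2: (ee ⊕ f5) ⊕ 70 = 1b ⊕ 70 = 6b
byte 3: (d0 ⊕ 1c) ⊕ 68 = cc ⊕ 68 = a4
byte 4: (ab ⊕ 98) ⊕ 65 = 33 ⊕ 65 = 56
byte 5: (59 ⊕ 6b) ⊕ 72 = 32 ⊕ 72 = 40
byte 6: (d9 ⊕ 5c) ⊕ 20 = 85 ⊕ 20 = a5
byte 7: (39 ⊕ 4a) ⊕ 74 = 73 ⊕ 74 = 07
byte 8: (4a ⊕ 7a) ⊕ 6f = 30 ⊕ 6f = 5f
byte 9: (7a ⊕ fe) ⊕ 6b = 84 ⊕ 6b = ef
byte 10: (14 ⊕ 99) ⊕ 65 = 8d ⊕ 65 = e8
byte 11: (5b ⊕ be) ⊕ 6e = e5 ⊕ 6e = 8b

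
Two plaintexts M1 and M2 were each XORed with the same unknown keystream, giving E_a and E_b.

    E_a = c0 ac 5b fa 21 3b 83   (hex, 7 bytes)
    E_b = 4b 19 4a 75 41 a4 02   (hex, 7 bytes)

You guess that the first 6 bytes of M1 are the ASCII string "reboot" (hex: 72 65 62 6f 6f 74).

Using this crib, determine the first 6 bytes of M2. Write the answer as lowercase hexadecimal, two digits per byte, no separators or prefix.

f9d073e00feb

First, E_a ⊕ E_b = (M1 ⊕ K) ⊕ (M2 ⊕ K) = M1 ⊕ M2, so the key drops out. Then M2 = (M1 ⊕ M2) ⊕ M1 over the first 6 bytes.
byte 0: (c0 xor 4b) xor 72 = 8b xor 72 = f9
byte 1: (ac xor 19) xor 65 = b5 xor 65 = d0
byte 2: (5b xor 4a) xor 62 = 11 xor 62 = 73
byte 3: (fa xor 75) xor 6f = 8f xor 6f = e0
byte 4: (21 xor 41) xor 6f = 60 xor 6f = 0f
byte 5: (3b xor a4) xor 74 = 9f xor 74 = eb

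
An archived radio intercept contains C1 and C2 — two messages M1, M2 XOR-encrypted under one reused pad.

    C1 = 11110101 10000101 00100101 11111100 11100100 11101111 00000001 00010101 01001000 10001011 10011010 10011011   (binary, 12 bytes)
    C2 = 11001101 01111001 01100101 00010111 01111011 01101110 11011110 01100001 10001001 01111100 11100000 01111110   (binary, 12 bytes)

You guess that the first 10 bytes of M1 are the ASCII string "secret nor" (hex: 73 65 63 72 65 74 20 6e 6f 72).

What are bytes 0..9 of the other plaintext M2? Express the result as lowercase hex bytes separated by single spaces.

First, C1 ⊕ C2 = (M1 ⊕ K) ⊕ (M2 ⊕ K) = M1 ⊕ M2, so the key drops out. Then M2 = (M1 ⊕ M2) ⊕ M1 over the first 10 bytes.
byte 0: (f5 ⊕ cd) ⊕ 73 = 38 ⊕ 73 = 4b
byte 1: (85 ⊕ 79) ⊕ 65 = fc ⊕ 65 = 99
byte 2: (25 ⊕ 65) ⊕ 63 = 40 ⊕ 63 = 23
byte 3: (fc ⊕ 17) ⊕ 72 = eb ⊕ 72 = 99
byte 4: (e4 ⊕ 7b) ⊕ 65 = 9f ⊕ 65 = fa
byte 5: (ef ⊕ 6e) ⊕ 74 = 81 ⊕ 74 = f5
byte 6: (01 ⊕ de) ⊕ 20 = df ⊕ 20 = ff
byte 7: (15 ⊕ 61) ⊕ 6e = 74 ⊕ 6e = 1a
byte 8: (48 ⊕ 89) ⊕ 6f = c1 ⊕ 6f = ae
byte 9: (8b ⊕ 7c) ⊕ 72 = f7 ⊕ 72 = 85

4b 99 23 99 fa f5 ff 1a ae 85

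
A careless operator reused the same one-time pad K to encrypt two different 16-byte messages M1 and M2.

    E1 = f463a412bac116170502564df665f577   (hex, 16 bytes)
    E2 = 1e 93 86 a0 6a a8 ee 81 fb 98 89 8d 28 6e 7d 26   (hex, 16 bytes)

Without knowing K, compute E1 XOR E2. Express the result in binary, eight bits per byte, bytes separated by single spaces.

11101010 11110000 00100010 10110010 11010000 01101001 11111000 10010110 11111110 10011010 11011111 11000000 11011110 00001011 10001000 01010001

E1 ⊕ E2 = (M1 ⊕ K) ⊕ (M2 ⊕ K) = M1 ⊕ M2 — the shared key cancels under XOR.
byte 0: f4 xor 1e = ea
byte 1: 63 xor 93 = f0
byte 2: a4 xor 86 = 22
byte 3: 12 xor a0 = b2
byte 4: ba xor 6a = d0
byte 5: c1 xor a8 = 69
byte 6: 16 xor ee = f8
byte 7: 17 xor 81 = 96
byte 8: 05 xor fb = fe
byte 9: 02 xor 98 = 9a
byte 10: 56 xor 89 = df
byte 11: 4d xor 8d = c0
byte 12: f6 xor 28 = de
byte 13: 65 xor 6e = 0b
byte 14: f5 xor 7d = 88
byte 15: 77 xor 26 = 51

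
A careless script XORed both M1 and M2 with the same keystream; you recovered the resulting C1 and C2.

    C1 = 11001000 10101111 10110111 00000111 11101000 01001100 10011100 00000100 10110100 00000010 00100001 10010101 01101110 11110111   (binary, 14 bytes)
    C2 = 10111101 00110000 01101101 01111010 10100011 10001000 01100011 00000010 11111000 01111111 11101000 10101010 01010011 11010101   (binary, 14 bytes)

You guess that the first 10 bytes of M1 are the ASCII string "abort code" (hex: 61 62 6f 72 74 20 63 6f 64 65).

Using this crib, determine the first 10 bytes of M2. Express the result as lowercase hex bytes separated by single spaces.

First, C1 ⊕ C2 = (M1 ⊕ K) ⊕ (M2 ⊕ K) = M1 ⊕ M2, so the key drops out. Then M2 = (M1 ⊕ M2) ⊕ M1 over the first 10 bytes.
byte 0: (c8 ⊕ bd) ⊕ 61 = 75 ⊕ 61 = 14
byte 1: (af ⊕ 30) ⊕ 62 = 9f ⊕ 62 = fd
byte 2: (b7 ⊕ 6d) ⊕ 6f = da ⊕ 6f = b5
byte 3: (07 ⊕ 7a) ⊕ 72 = 7d ⊕ 72 = 0f
byte 4: (e8 ⊕ a3) ⊕ 74 = 4b ⊕ 74 = 3f
byte 5: (4c ⊕ 88) ⊕ 20 = c4 ⊕ 20 = e4
byte 6: (9c ⊕ 63) ⊕ 63 = ff ⊕ 63 = 9c
byte 7: (04 ⊕ 02) ⊕ 6f = 06 ⊕ 6f = 69
byte 8: (b4 ⊕ f8) ⊕ 64 = 4c ⊕ 64 = 28
byte 9: (02 ⊕ 7f) ⊕ 65 = 7d ⊕ 65 = 18

14 fd b5 0f 3f e4 9c 69 28 18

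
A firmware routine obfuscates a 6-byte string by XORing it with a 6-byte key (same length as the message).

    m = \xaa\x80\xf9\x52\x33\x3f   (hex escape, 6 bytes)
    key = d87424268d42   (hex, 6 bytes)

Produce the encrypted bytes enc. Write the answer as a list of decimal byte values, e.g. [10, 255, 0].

[114, 244, 221, 116, 190, 125]

byte 0: aa ⊕ d8 = 72
byte 1: 80 ⊕ 74 = f4
byte 2: f9 ⊕ 24 = dd
byte 3: 52 ⊕ 26 = 74
byte 4: 33 ⊕ 8d = be
byte 5: 3f ⊕ 42 = 7d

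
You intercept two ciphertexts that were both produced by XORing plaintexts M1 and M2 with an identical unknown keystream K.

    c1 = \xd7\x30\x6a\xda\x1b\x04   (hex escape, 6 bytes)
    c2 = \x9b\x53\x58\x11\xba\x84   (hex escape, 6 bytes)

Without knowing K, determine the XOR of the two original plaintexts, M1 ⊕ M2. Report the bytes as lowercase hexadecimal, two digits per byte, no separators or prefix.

c1 ⊕ c2 = (M1 ⊕ K) ⊕ (M2 ⊕ K) = M1 ⊕ M2 — the shared key cancels under XOR.
byte 0: 215 ^ 155 =  76
byte 1:  48 ^  83 =  99
byte 2: 106 ^  88 =  50
byte 3: 218 ^  17 = 203
byte 4:  27 ^ 186 = 161
byte 5:   4 ^ 132 = 128

4c6332cba180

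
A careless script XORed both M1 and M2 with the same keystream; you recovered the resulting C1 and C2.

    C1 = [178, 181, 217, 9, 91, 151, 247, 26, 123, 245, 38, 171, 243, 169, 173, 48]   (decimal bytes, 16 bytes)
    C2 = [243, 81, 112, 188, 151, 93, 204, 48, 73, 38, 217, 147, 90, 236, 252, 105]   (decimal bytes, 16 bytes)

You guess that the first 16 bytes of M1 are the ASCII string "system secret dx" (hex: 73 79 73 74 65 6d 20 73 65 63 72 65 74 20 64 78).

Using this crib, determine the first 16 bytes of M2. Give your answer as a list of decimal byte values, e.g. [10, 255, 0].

First, C1 ⊕ C2 = (M1 ⊕ K) ⊕ (M2 ⊕ K) = M1 ⊕ M2, so the key drops out. Then M2 = (M1 ⊕ M2) ⊕ M1 over the first 16 bytes.
byte 0: (b2 ^ f3) ^ 73 = 41 ^ 73 = 32
byte 1: (b5 ^ 51) ^ 79 = e4 ^ 79 = 9d
byte 2: (d9 ^ 70) ^ 73 = a9 ^ 73 = da
byte 3: (09 ^ bc) ^ 74 = b5 ^ 74 = c1
byte 4: (5b ^ 97) ^ 65 = cc ^ 65 = a9
byte 5: (97 ^ 5d) ^ 6d = ca ^ 6d = a7
byte 6: (f7 ^ cc) ^ 20 = 3b ^ 20 = 1b
byte 7: (1a ^ 30) ^ 73 = 2a ^ 73 = 59
byte 8: (7b ^ 49) ^ 65 = 32 ^ 65 = 57
byte 9: (f5 ^ 26) ^ 63 = d3 ^ 63 = b0
byte 10: (26 ^ d9) ^ 72 = ff ^ 72 = 8d
byte 11: (ab ^ 93) ^ 65 = 38 ^ 65 = 5d
byte 12: (f3 ^ 5a) ^ 74 = a9 ^ 74 = dd
byte 13: (a9 ^ ec) ^ 20 = 45 ^ 20 = 65
byte 14: (ad ^ fc) ^ 64 = 51 ^ 64 = 35
byte 15: (30 ^ 69) ^ 78 = 59 ^ 78 = 21

[50, 157, 218, 193, 169, 167, 27, 89, 87, 176, 141, 93, 221, 101, 53, 33]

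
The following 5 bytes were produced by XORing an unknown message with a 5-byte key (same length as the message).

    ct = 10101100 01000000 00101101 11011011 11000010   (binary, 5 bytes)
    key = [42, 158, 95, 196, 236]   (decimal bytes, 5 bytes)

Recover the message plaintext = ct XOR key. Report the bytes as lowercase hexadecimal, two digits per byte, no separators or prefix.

XOR is its own inverse, so applying the key byte-wise gives the result directly.
byte 0: ac ^ 2a = 86
byte 1: 40 ^ 9e = de
byte 2: 2d ^ 5f = 72
byte 3: db ^ c4 = 1f
byte 4: c2 ^ ec = 2e

86de721f2e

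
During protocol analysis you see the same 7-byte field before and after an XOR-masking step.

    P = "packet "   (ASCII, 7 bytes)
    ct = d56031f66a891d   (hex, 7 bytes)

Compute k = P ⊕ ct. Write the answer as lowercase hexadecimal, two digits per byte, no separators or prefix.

Since ct = P ⊕ k, XORing both sides with P gives k = P ⊕ ct.
70 XOR d5 = a5
61 XOR 60 = 01
63 XOR 31 = 52
6b XOR f6 = 9d
65 XOR 6a = 0f
74 XOR 89 = fd
20 XOR 1d = 3d

a501529d0ffd3d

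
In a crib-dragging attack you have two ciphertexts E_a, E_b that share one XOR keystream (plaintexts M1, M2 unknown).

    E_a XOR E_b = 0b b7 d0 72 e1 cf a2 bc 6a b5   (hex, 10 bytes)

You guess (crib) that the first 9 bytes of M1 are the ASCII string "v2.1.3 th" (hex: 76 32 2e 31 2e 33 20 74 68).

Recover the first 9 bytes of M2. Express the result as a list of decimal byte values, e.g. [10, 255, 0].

Since E_a ⊕ E_b = M1 ⊕ M2, XORing with the guessed M1 bytes yields the corresponding M2 bytes: M2 = (E_a ⊕ E_b) ⊕ M1.
0b ^ 76 = 7d
b7 ^ 32 = 85
d0 ^ 2e = fe
72 ^ 31 = 43
e1 ^ 2e = cf
cf ^ 33 = fc
a2 ^ 20 = 82
bc ^ 74 = c8
6a ^ 68 = 02

[125, 133, 254, 67, 207, 252, 130, 200, 2]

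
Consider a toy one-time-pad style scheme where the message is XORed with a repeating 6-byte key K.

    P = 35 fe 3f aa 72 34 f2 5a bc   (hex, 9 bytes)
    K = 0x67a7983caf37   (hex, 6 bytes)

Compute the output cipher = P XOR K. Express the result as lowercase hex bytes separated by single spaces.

52 59 a7 96 dd 03 95 fd 24

The 6-byte key repeats, so the effective keystream is 67 a7 98 3c af 37 67 a7 98.
byte 0: 35 ⊕ 67 = 52
byte 1: fe ⊕ a7 = 59
byte 2: 3f ⊕ 98 = a7
byte 3: aa ⊕ 3c = 96
byte 4: 72 ⊕ af = dd
byte 5: 34 ⊕ 37 = 03
byte 6: f2 ⊕ 67 = 95
byte 7: 5a ⊕ a7 = fd
byte 8: bc ⊕ 98 = 24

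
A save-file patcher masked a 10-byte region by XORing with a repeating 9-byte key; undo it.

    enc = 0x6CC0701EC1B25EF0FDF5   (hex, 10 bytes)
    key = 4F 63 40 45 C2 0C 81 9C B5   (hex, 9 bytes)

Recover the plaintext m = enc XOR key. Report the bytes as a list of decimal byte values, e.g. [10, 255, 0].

The 9-byte key repeats, so the effective keystream is 4f 63 40 45 c2 0c 81 9c b5 4f.
byte 0: 6c ⊕ 4f = 23
byte 1: c0 ⊕ 63 = a3
byte 2: 70 ⊕ 40 = 30
byte 3: 1e ⊕ 45 = 5b
byte 4: c1 ⊕ c2 = 03
byte 5: b2 ⊕ 0c = be
byte 6: 5e ⊕ 81 = df
byte 7: f0 ⊕ 9c = 6c
byte 8: fd ⊕ b5 = 48
byte 9: f5 ⊕ 4f = ba

[35, 163, 48, 91, 3, 190, 223, 108, 72, 186]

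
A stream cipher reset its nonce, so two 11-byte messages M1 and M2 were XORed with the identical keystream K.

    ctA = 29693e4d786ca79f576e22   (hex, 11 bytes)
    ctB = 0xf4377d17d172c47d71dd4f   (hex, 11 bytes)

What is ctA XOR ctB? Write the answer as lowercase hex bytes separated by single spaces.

dd 5e 43 5a a9 1e 63 e2 26 b3 6d

ctA ⊕ ctB = (M1 ⊕ K) ⊕ (M2 ⊕ K) = M1 ⊕ M2 — the shared key cancels under XOR.
 41 ^ 244 = 221
105 ^  55 =  94
 62 ^ 125 =  67
 77 ^  23 =  90
120 ^ 209 = 169
108 ^ 114 =  30
167 ^ 196 =  99
159 ^ 125 = 226
 87 ^ 113 =  38
110 ^ 221 = 179
 34 ^  79 = 109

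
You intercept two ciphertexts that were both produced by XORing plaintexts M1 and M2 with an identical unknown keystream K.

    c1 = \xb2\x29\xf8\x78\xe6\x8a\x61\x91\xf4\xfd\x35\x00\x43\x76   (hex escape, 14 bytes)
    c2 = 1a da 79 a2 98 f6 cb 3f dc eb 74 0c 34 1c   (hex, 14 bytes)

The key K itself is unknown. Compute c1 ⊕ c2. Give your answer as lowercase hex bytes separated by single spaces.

a8 f3 81 da 7e 7c aa ae 28 16 41 0c 77 6a

c1 ⊕ c2 = (M1 ⊕ K) ⊕ (M2 ⊕ K) = M1 ⊕ M2 — the shared key cancels under XOR.
byte 0: 178 XOR  26 = 168
byte 1:  41 XOR 218 = 243
byte 2: 248 XOR 121 = 129
byte 3: 120 XOR 162 = 218
byte 4: 230 XOR 152 = 126
byte 5: 138 XOR 246 = 124
byte 6:  97 XOR 203 = 170
byte 7: 145 XOR  63 = 174
byte 8: 244 XOR 220 =  40
byte 9: 253 XOR 235 =  22
byte 10:  53 XOR 116 =  65
byte 11:   0 XOR  12 =  12
byte 12:  67 XOR  52 = 119
byte 13: 118 XOR  28 = 106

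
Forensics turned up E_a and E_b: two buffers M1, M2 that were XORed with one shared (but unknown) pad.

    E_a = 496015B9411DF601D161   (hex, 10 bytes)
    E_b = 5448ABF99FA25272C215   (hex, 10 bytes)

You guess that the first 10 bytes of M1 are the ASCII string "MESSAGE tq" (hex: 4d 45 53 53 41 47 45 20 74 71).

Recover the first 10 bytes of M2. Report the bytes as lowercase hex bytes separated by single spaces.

50 6d ed 13 9f f8 e1 53 67 05

First, E_a ⊕ E_b = (M1 ⊕ K) ⊕ (M2 ⊕ K) = M1 ⊕ M2, so the key drops out. Then M2 = (M1 ⊕ M2) ⊕ M1 over the first 10 bytes.
byte 0: (49 ⊕ 54) ⊕ 4d = 1d ⊕ 4d = 50
byte 1: (60 ⊕ 48) ⊕ 45 = 28 ⊕ 45 = 6d
byte 2: (15 ⊕ ab) ⊕ 53 = be ⊕ 53 = ed
byte 3: (b9 ⊕ f9) ⊕ 53 = 40 ⊕ 53 = 13
byte 4: (41 ⊕ 9f) ⊕ 41 = de ⊕ 41 = 9f
byte 5: (1d ⊕ a2) ⊕ 47 = bf ⊕ 47 = f8
byte 6: (f6 ⊕ 52) ⊕ 45 = a4 ⊕ 45 = e1
byte 7: (01 ⊕ 72) ⊕ 20 = 73 ⊕ 20 = 53
byte 8: (d1 ⊕ c2) ⊕ 74 = 13 ⊕ 74 = 67
byte 9: (61 ⊕ 15) ⊕ 71 = 74 ⊕ 71 = 05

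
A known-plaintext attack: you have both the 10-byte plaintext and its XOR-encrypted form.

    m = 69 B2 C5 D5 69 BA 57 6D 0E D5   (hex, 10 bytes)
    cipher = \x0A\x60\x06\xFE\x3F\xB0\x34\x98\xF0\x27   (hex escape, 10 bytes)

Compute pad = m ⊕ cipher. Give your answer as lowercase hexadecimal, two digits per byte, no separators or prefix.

Since cipher = m ⊕ pad, XORing both sides with m gives pad = m ⊕ cipher.
69 XOR 0a = 63
b2 XOR 60 = d2
c5 XOR 06 = c3
d5 XOR fe = 2b
69 XOR 3f = 56
ba XOR b0 = 0a
57 XOR 34 = 63
6d XOR 98 = f5
0e XOR f0 = fe
d5 XOR 27 = f2

63d2c32b560a63f5fef2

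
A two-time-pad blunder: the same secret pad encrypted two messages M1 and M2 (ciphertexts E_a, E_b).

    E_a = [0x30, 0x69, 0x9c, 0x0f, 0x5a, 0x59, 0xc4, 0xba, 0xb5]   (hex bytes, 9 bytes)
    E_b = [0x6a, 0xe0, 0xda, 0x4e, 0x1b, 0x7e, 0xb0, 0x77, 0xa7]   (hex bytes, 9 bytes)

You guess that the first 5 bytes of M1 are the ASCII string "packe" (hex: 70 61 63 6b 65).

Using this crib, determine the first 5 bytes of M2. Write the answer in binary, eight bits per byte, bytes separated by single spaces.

00101010 11101000 00100101 00101010 00100100

First, E_a ⊕ E_b = (M1 ⊕ K) ⊕ (M2 ⊕ K) = M1 ⊕ M2, so the key drops out. Then M2 = (M1 ⊕ M2) ⊕ M1 over the first 5 bytes.
byte 0: (30 XOR 6a) XOR 70 = 5a XOR 70 = 2a
byte 1: (69 XOR e0) XOR 61 = 89 XOR 61 = e8
byte 2: (9c XOR da) XOR 63 = 46 XOR 63 = 25
byte 3: (0f XOR 4e) XOR 6b = 41 XOR 6b = 2a
byte 4: (5a XOR 1b) XOR 65 = 41 XOR 65 = 24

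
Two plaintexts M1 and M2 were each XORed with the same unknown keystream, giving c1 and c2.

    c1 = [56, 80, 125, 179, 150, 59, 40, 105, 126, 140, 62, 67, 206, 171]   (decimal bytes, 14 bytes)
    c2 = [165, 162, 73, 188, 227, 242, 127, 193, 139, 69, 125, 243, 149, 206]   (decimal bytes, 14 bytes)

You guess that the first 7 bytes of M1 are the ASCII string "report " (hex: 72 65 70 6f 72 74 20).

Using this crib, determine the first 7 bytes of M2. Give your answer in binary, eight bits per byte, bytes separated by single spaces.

11101111 10010111 01000100 01100000 00000111 10111101 01110111

First, c1 ⊕ c2 = (M1 ⊕ K) ⊕ (M2 ⊕ K) = M1 ⊕ M2, so the key drops out. Then M2 = (M1 ⊕ M2) ⊕ M1 over the first 7 bytes.
byte 0: (38 ⊕ a5) ⊕ 72 = 9d ⊕ 72 = ef
byte 1: (50 ⊕ a2) ⊕ 65 = f2 ⊕ 65 = 97
byte 2: (7d ⊕ 49) ⊕ 70 = 34 ⊕ 70 = 44
byte 3: (b3 ⊕ bc) ⊕ 6f = 0f ⊕ 6f = 60
byte 4: (96 ⊕ e3) ⊕ 72 = 75 ⊕ 72 = 07
byte 5: (3b ⊕ f2) ⊕ 74 = c9 ⊕ 74 = bd
byte 6: (28 ⊕ 7f) ⊕ 20 = 57 ⊕ 20 = 77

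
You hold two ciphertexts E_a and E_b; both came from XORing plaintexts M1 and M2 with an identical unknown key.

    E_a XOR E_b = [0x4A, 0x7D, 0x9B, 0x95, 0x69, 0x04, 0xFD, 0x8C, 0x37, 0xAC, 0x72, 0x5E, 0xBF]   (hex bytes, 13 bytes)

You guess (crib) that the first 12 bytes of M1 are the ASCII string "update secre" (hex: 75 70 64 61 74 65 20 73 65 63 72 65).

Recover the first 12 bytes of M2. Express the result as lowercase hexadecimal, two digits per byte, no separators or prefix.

3f0dfff41d61ddff52cf003b

Since E_a ⊕ E_b = M1 ⊕ M2, XORing with the guessed M1 bytes yields the corresponding M2 bytes: M2 = (E_a ⊕ E_b) ⊕ M1.
01001010 XOR 01110101 = 00111111
01111101 XOR 01110000 = 00001101
10011011 XOR 01100100 = 11111111
10010101 XOR 01100001 = 11110100
01101001 XOR 01110100 = 00011101
00000100 XOR 01100101 = 01100001
11111101 XOR 00100000 = 11011101
10001100 XOR 01110011 = 11111111
00110111 XOR 01100101 = 01010010
10101100 XOR 01100011 = 11001111
01110010 XOR 01110010 = 00000000
01011110 XOR 01100101 = 00111011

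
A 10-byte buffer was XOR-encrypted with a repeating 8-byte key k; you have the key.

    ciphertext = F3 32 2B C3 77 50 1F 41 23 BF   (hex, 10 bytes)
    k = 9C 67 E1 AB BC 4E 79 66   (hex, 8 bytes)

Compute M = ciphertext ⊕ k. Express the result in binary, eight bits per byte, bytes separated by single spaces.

01101111 01010101 11001010 01101000 11001011 00011110 01100110 00100111 10111111 11011000

The 8-byte key repeats, so the effective keystream is 9c 67 e1 ab bc 4e 79 66 9c 67.
byte 0: f3 ^ 9c = 6f
byte 1: 32 ^ 67 = 55
byte 2: 2b ^ e1 = ca
byte 3: c3 ^ ab = 68
byte 4: 77 ^ bc = cb
byte 5: 50 ^ 4e = 1e
byte 6: 1f ^ 79 = 66
byte 7: 41 ^ 66 = 27
byte 8: 23 ^ 9c = bf
byte 9: bf ^ 67 = d8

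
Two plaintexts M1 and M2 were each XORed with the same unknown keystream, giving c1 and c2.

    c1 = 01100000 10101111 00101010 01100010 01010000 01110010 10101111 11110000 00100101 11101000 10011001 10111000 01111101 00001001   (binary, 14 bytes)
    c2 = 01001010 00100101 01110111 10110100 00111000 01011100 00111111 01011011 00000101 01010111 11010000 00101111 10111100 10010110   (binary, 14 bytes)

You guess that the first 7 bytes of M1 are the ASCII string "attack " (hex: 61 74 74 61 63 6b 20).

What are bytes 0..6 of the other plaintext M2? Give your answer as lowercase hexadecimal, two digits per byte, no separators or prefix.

4bfe29b70b45b0

First, c1 ⊕ c2 = (M1 ⊕ K) ⊕ (M2 ⊕ K) = M1 ⊕ M2, so the key drops out. Then M2 = (M1 ⊕ M2) ⊕ M1 over the first 7 bytes.
byte 0: (60 xor 4a) xor 61 = 2a xor 61 = 4b
byte 1: (af xor 25) xor 74 = 8a xor 74 = fe
byte 2: (2a xor 77) xor 74 = 5d xor 74 = 29
byte 3: (62 xor b4) xor 61 = d6 xor 61 = b7
byte 4: (50 xor 38) xor 63 = 68 xor 63 = 0b
byte 5: (72 xor 5c) xor 6b = 2e xor 6b = 45
byte 6: (af xor 3f) xor 20 = 90 xor 20 = b0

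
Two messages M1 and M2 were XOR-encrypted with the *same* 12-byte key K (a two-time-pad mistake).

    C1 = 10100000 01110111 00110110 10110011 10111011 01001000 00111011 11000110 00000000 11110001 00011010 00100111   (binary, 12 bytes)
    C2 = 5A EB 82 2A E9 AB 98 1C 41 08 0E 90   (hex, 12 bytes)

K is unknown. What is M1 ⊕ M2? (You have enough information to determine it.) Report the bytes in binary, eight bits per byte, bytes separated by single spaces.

11111010 10011100 10110100 10011001 01010010 11100011 10100011 11011010 01000001 11111001 00010100 10110111

C1 ⊕ C2 = (M1 ⊕ K) ⊕ (M2 ⊕ K) = M1 ⊕ M2 — the shared key cancels under XOR.
10100000 ⊕ 01011010 = 11111010
01110111 ⊕ 11101011 = 10011100
00110110 ⊕ 10000010 = 10110100
10110011 ⊕ 00101010 = 10011001
10111011 ⊕ 11101001 = 01010010
01001000 ⊕ 10101011 = 11100011
00111011 ⊕ 10011000 = 10100011
11000110 ⊕ 00011100 = 11011010
00000000 ⊕ 01000001 = 01000001
11110001 ⊕ 00001000 = 11111001
00011010 ⊕ 00001110 = 00010100
00100111 ⊕ 10010000 = 10110111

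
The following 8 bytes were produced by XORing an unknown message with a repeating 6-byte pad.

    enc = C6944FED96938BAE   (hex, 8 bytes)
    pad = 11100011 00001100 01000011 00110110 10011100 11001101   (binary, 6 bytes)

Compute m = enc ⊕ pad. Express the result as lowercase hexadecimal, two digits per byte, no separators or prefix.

The 6-byte key repeats, so the effective keystream is e3 0c 43 36 9c cd e3 0c.
byte 0: c6 ⊕ e3 = 25
byte 1: 94 ⊕ 0c = 98
byte 2: 4f ⊕ 43 = 0c
byte 3: ed ⊕ 36 = db
byte 4: 96 ⊕ 9c = 0a
byte 5: 93 ⊕ cd = 5e
byte 6: 8b ⊕ e3 = 68
byte 7: ae ⊕ 0c = a2

25980cdb0a5e68a2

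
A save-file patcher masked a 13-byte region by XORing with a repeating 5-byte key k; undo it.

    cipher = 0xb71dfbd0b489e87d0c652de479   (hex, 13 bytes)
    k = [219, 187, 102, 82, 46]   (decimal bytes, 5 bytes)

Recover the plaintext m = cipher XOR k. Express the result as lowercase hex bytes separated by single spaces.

The 5-byte key repeats, so the effective keystream is db bb 66 52 2e db bb 66 52 2e db bb 66.
byte 0: 183 ^ 219 = 108
byte 1:  29 ^ 187 = 166
byte 2: 251 ^ 102 = 157
byte 3: 208 ^  82 = 130
byte 4: 180 ^  46 = 154
byte 5: 137 ^ 219 =  82
byte 6: 232 ^ 187 =  83
byte 7: 125 ^ 102 =  27
byte 8:  12 ^  82 =  94
byte 9: 101 ^  46 =  75
byte 10:  45 ^ 219 = 246
byte 11: 228 ^ 187 =  95
byte 12: 121 ^ 102 =  31

6c a6 9d 82 9a 52 53 1b 5e 4b f6 5f 1f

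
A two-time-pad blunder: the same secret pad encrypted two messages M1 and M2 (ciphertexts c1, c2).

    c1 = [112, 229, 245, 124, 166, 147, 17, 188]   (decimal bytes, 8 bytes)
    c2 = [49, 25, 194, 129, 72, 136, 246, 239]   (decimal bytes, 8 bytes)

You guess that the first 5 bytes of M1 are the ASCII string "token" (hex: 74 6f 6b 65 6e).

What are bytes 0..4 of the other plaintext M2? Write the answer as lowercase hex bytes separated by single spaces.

First, c1 ⊕ c2 = (M1 ⊕ K) ⊕ (M2 ⊕ K) = M1 ⊕ M2, so the key drops out. Then M2 = (M1 ⊕ M2) ⊕ M1 over the first 5 bytes.
byte 0: (70 ^ 31) ^ 74 = 41 ^ 74 = 35
byte 1: (e5 ^ 19) ^ 6f = fc ^ 6f = 93
byte 2: (f5 ^ c2) ^ 6b = 37 ^ 6b = 5c
byte 3: (7c ^ 81) ^ 65 = fd ^ 65 = 98
byte 4: (a6 ^ 48) ^ 6e = ee ^ 6e = 80

35 93 5c 98 80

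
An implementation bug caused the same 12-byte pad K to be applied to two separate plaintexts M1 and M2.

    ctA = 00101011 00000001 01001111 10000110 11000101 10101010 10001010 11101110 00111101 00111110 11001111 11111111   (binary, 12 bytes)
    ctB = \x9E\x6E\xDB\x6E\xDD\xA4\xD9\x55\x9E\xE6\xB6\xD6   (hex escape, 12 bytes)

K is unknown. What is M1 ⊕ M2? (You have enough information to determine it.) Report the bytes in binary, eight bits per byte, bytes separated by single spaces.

ctA ⊕ ctB = (M1 ⊕ K) ⊕ (M2 ⊕ K) = M1 ⊕ M2 — the shared key cancels under XOR.
00101011 ^ 10011110 = 10110101
00000001 ^ 01101110 = 01101111
01001111 ^ 11011011 = 10010100
10000110 ^ 01101110 = 11101000
11000101 ^ 11011101 = 00011000
10101010 ^ 10100100 = 00001110
10001010 ^ 11011001 = 01010011
11101110 ^ 01010101 = 10111011
00111101 ^ 10011110 = 10100011
00111110 ^ 11100110 = 11011000
11001111 ^ 10110110 = 01111001
11111111 ^ 11010110 = 00101001

10110101 01101111 10010100 11101000 00011000 00001110 01010011 10111011 10100011 11011000 01111001 00101001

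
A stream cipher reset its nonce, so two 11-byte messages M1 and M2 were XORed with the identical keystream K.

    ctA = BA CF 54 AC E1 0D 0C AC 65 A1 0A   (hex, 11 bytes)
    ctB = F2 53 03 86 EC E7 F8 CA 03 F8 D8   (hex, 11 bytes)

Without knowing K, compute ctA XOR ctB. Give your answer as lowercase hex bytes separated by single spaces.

ctA ⊕ ctB = (M1 ⊕ K) ⊕ (M2 ⊕ K) = M1 ⊕ M2 — the shared key cancels under XOR.
ba ⊕ f2 = 48
cf ⊕ 53 = 9c
54 ⊕ 03 = 57
ac ⊕ 86 = 2a
e1 ⊕ ec = 0d
0d ⊕ e7 = ea
0c ⊕ f8 = f4
ac ⊕ ca = 66
65 ⊕ 03 = 66
a1 ⊕ f8 = 59
0a ⊕ d8 = d2

48 9c 57 2a 0d ea f4 66 66 59 d2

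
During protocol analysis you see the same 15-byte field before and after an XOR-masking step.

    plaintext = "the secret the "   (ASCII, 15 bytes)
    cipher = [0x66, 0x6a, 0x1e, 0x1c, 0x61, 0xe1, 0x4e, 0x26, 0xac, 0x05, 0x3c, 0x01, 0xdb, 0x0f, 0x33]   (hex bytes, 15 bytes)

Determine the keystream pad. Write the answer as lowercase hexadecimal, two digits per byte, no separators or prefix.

Since cipher = plaintext ⊕ pad, XORing both sides with plaintext gives pad = plaintext ⊕ cipher.
116 xor 102 =  18
104 xor 106 =   2
101 xor  30 = 123
 32 xor  28 =  60
115 xor  97 =  18
101 xor 225 = 132
 99 xor  78 =  45
114 xor  38 =  84
101 xor 172 = 201
116 xor   5 = 113
 32 xor  60 =  28
116 xor   1 = 117
104 xor 219 = 179
101 xor  15 = 106
 32 xor  51 =  19

12027b3c12842d54c9711c75b36a13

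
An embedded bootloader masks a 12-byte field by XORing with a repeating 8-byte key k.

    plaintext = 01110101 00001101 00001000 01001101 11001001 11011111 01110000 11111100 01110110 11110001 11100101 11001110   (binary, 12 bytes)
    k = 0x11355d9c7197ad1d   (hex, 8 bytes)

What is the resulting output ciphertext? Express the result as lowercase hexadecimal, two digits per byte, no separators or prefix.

The 8-byte key repeats, so the effective keystream is 11 35 5d 9c 71 97 ad 1d 11 35 5d 9c.
byte 0: 75 XOR 11 = 64
byte 1: 0d XOR 35 = 38
byte 2: 08 XOR 5d = 55
byte 3: 4d XOR 9c = d1
byte 4: c9 XOR 71 = b8
byte 5: df XOR 97 = 48
byte 6: 70 XOR ad = dd
byte 7: fc XOR 1d = e1
byte 8: 76 XOR 11 = 67
byte 9: f1 XOR 35 = c4
byte 10: e5 XOR 5d = b8
byte 11: ce XOR 9c = 52

643855d1b848dde167c4b852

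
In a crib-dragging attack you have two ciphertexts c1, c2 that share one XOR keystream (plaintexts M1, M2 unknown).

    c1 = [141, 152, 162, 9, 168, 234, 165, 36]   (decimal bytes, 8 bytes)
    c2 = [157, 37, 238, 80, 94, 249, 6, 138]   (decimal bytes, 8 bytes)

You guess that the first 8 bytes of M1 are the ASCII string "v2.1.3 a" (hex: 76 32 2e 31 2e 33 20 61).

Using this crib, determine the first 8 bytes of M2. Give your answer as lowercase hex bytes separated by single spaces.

First, c1 ⊕ c2 = (M1 ⊕ K) ⊕ (M2 ⊕ K) = M1 ⊕ M2, so the key drops out. Then M2 = (M1 ⊕ M2) ⊕ M1 over the first 8 bytes.
byte 0: (8d XOR 9d) XOR 76 = 10 XOR 76 = 66
byte 1: (98 XOR 25) XOR 32 = bd XOR 32 = 8f
byte 2: (a2 XOR ee) XOR 2e = 4c XOR 2e = 62
byte 3: (09 XOR 50) XOR 31 = 59 XOR 31 = 68
byte 4: (a8 XOR 5e) XOR 2e = f6 XOR 2e = d8
byte 5: (ea XOR f9) XOR 33 = 13 XOR 33 = 20
byte 6: (a5 XOR 06) XOR 20 = a3 XOR 20 = 83
byte 7: (24 XOR 8a) XOR 61 = ae XOR 61 = cf

66 8f 62 68 d8 20 83 cf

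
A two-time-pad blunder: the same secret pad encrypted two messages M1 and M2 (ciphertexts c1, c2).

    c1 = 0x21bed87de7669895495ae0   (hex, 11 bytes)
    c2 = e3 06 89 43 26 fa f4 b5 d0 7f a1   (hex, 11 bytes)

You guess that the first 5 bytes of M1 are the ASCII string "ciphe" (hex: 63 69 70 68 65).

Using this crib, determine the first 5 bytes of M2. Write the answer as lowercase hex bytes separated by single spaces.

First, c1 ⊕ c2 = (M1 ⊕ K) ⊕ (M2 ⊕ K) = M1 ⊕ M2, so the key drops out. Then M2 = (M1 ⊕ M2) ⊕ M1 over the first 5 bytes.
byte 0: (21 ⊕ e3) ⊕ 63 = c2 ⊕ 63 = a1
byte 1: (be ⊕ 06) ⊕ 69 = b8 ⊕ 69 = d1
byte 2: (d8 ⊕ 89) ⊕ 70 = 51 ⊕ 70 = 21
byte 3: (7d ⊕ 43) ⊕ 68 = 3e ⊕ 68 = 56
byte 4: (e7 ⊕ 26) ⊕ 65 = c1 ⊕ 65 = a4

a1 d1 21 56 a4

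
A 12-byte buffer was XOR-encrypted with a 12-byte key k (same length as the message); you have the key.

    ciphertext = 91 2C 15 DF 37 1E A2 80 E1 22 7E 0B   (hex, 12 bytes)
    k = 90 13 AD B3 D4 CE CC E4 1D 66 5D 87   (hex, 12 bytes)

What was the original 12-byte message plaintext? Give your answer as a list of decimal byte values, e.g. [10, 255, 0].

[1, 63, 184, 108, 227, 208, 110, 100, 252, 68, 35, 140]

91 ^ 90 = 01
2c ^ 13 = 3f
15 ^ ad = b8
df ^ b3 = 6c
37 ^ d4 = e3
1e ^ ce = d0
a2 ^ cc = 6e
80 ^ e4 = 64
e1 ^ 1d = fc
22 ^ 66 = 44
7e ^ 5d = 23
0b ^ 87 = 8c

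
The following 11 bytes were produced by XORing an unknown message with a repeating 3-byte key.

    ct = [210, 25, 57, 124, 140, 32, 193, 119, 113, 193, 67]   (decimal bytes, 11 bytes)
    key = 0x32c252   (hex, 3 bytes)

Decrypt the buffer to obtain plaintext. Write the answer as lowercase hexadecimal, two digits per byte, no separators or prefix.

The 3-byte key repeats, so the effective keystream is 32 c2 52 32 c2 52 32 c2 52 32 c2.
byte 0: 11010010 ⊕ 00110010 = 11100000
byte 1: 00011001 ⊕ 11000010 = 11011011
byte 2: 00111001 ⊕ 01010010 = 01101011
byte 3: 01111100 ⊕ 00110010 = 01001110
byte 4: 10001100 ⊕ 11000010 = 01001110
byte 5: 00100000 ⊕ 01010010 = 01110010
byte 6: 11000001 ⊕ 00110010 = 11110011
byte 7: 01110111 ⊕ 11000010 = 10110101
byte 8: 01110001 ⊕ 01010010 = 00100011
byte 9: 11000001 ⊕ 00110010 = 11110011
byte 10: 01000011 ⊕ 11000010 = 10000001

e0db6b4e4e72f3b523f381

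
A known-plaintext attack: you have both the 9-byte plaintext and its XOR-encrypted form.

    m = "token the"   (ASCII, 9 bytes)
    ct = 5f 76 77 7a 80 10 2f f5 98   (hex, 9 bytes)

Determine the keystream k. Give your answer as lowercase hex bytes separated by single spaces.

2b 19 1c 1f ee 30 5b 9d fd

Since ct = m ⊕ k, XORing both sides with m gives k = m ⊕ ct.
116 ⊕  95 =  43
111 ⊕ 118 =  25
107 ⊕ 119 =  28
101 ⊕ 122 =  31
110 ⊕ 128 = 238
 32 ⊕  16 =  48
116 ⊕  47 =  91
104 ⊕ 245 = 157
101 ⊕ 152 = 253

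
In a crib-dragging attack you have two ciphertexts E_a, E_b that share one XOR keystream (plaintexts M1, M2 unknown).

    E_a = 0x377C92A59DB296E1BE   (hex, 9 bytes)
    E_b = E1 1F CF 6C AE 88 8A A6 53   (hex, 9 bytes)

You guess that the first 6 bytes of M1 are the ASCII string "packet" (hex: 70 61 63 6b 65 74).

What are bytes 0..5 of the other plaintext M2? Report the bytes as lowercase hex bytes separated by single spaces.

a6 02 3e a2 56 4e

First, E_a ⊕ E_b = (M1 ⊕ K) ⊕ (M2 ⊕ K) = M1 ⊕ M2, so the key drops out. Then M2 = (M1 ⊕ M2) ⊕ M1 over the first 6 bytes.
byte 0: (37 ^ e1) ^ 70 = d6 ^ 70 = a6
byte 1: (7c ^ 1f) ^ 61 = 63 ^ 61 = 02
byte 2: (92 ^ cf) ^ 63 = 5d ^ 63 = 3e
byte 3: (a5 ^ 6c) ^ 6b = c9 ^ 6b = a2
byte 4: (9d ^ ae) ^ 65 = 33 ^ 65 = 56
byte 5: (b2 ^ 88) ^ 74 = 3a ^ 74 = 4e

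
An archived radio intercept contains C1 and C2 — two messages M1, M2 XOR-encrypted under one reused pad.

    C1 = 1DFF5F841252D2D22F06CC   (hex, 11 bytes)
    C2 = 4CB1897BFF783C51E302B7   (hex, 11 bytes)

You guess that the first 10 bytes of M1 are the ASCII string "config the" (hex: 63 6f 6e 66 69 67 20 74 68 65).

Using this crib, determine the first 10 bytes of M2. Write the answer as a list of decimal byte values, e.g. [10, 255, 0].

First, C1 ⊕ C2 = (M1 ⊕ K) ⊕ (M2 ⊕ K) = M1 ⊕ M2, so the key drops out. Then M2 = (M1 ⊕ M2) ⊕ M1 over the first 10 bytes.
byte 0: (1d XOR 4c) XOR 63 = 51 XOR 63 = 32
byte 1: (ff XOR b1) XOR 6f = 4e XOR 6f = 21
byte 2: (5f XOR 89) XOR 6e = d6 XOR 6e = b8
byte 3: (84 XOR 7b) XOR 66 = ff XOR 66 = 99
byte 4: (12 XOR ff) XOR 69 = ed XOR 69 = 84
byte 5: (52 XOR 78) XOR 67 = 2a XOR 67 = 4d
byte 6: (d2 XOR 3c) XOR 20 = ee XOR 20 = ce
byte 7: (d2 XOR 51) XOR 74 = 83 XOR 74 = f7
byte 8: (2f XOR e3) XOR 68 = cc XOR 68 = a4
byte 9: (06 XOR 02) XOR 65 = 04 XOR 65 = 61

[50, 33, 184, 153, 132, 77, 206, 247, 164, 97]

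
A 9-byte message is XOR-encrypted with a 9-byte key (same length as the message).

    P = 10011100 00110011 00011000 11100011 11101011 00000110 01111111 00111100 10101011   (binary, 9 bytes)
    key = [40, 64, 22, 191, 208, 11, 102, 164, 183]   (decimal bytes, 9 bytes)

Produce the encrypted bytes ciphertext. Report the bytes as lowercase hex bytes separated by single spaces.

XOR is its own inverse, so applying the key byte-wise gives the result directly.
156 ^  40 = 180
 51 ^  64 = 115
 24 ^  22 =  14
227 ^ 191 =  92
235 ^ 208 =  59
  6 ^  11 =  13
127 ^ 102 =  25
 60 ^ 164 = 152
171 ^ 183 =  28

b4 73 0e 5c 3b 0d 19 98 1c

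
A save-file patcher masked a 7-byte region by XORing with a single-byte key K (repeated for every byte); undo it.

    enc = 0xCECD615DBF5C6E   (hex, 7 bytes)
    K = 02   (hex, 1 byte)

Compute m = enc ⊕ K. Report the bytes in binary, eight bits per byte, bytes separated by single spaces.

The 1-byte key repeats, so the effective keystream is 02 02 02 02 02 02 02.
byte 0: ce ^ 02 = cc
byte 1: cd ^ 02 = cf
byte 2: 61 ^ 02 = 63
byte 3: 5d ^ 02 = 5f
byte 4: bf ^ 02 = bd
byte 5: 5c ^ 02 = 5e
byte 6: 6e ^ 02 = 6c

11001100 11001111 01100011 01011111 10111101 01011110 01101100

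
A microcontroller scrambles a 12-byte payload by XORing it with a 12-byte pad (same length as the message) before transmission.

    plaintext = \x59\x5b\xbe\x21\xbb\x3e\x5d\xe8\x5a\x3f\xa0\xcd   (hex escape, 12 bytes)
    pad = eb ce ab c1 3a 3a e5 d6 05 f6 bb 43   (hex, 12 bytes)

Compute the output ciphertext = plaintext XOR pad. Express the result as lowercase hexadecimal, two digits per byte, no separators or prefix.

XOR is its own inverse, so applying the key byte-wise gives the result directly.
59 ^ eb = b2
5b ^ ce = 95
be ^ ab = 15
21 ^ c1 = e0
bb ^ 3a = 81
3e ^ 3a = 04
5d ^ e5 = b8
e8 ^ d6 = 3e
5a ^ 05 = 5f
3f ^ f6 = c9
a0 ^ bb = 1b
cd ^ 43 = 8e

b29515e08104b83e5fc91b8e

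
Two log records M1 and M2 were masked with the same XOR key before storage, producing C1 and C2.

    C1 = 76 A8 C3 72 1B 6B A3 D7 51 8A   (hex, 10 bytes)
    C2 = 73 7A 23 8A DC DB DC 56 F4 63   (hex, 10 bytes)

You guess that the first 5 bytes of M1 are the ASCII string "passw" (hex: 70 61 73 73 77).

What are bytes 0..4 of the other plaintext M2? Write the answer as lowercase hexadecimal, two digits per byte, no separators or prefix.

First, C1 ⊕ C2 = (M1 ⊕ K) ⊕ (M2 ⊕ K) = M1 ⊕ M2, so the key drops out. Then M2 = (M1 ⊕ M2) ⊕ M1 over the first 5 bytes.
byte 0: (76 XOR 73) XOR 70 = 05 XOR 70 = 75
byte 1: (a8 XOR 7a) XOR 61 = d2 XOR 61 = b3
byte 2: (c3 XOR 23) XOR 73 = e0 XOR 73 = 93
byte 3: (72 XOR 8a) XOR 73 = f8 XOR 73 = 8b
byte 4: (1b XOR dc) XOR 77 = c7 XOR 77 = b0

75b3938bb0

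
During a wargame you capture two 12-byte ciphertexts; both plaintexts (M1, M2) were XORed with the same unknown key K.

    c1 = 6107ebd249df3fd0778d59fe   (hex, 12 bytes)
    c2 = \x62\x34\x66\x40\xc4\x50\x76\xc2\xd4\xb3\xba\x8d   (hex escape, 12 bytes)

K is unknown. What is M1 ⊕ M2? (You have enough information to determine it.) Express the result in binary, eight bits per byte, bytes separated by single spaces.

c1 ⊕ c2 = (M1 ⊕ K) ⊕ (M2 ⊕ K) = M1 ⊕ M2 — the shared key cancels under XOR.
61 ⊕ 62 = 03
07 ⊕ 34 = 33
eb ⊕ 66 = 8d
d2 ⊕ 40 = 92
49 ⊕ c4 = 8d
df ⊕ 50 = 8f
3f ⊕ 76 = 49
d0 ⊕ c2 = 12
77 ⊕ d4 = a3
8d ⊕ b3 = 3e
59 ⊕ ba = e3
fe ⊕ 8d = 73

00000011 00110011 10001101 10010010 10001101 10001111 01001001 00010010 10100011 00111110 11100011 01110011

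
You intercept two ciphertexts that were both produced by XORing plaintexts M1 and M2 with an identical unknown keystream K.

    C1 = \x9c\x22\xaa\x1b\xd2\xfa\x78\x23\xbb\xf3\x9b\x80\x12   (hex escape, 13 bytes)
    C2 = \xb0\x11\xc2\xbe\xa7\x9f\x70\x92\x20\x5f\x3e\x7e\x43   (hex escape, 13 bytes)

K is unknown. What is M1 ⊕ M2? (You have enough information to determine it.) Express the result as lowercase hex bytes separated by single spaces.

C1 ⊕ C2 = (M1 ⊕ K) ⊕ (M2 ⊕ K) = M1 ⊕ M2 — the shared key cancels under XOR.
9c xor b0 = 2c
22 xor 11 = 33
aa xor c2 = 68
1b xor be = a5
d2 xor a7 = 75
fa xor 9f = 65
78 xor 70 = 08
23 xor 92 = b1
bb xor 20 = 9b
f3 xor 5f = ac
9b xor 3e = a5
80 xor 7e = fe
12 xor 43 = 51

2c 33 68 a5 75 65 08 b1 9b ac a5 fe 51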